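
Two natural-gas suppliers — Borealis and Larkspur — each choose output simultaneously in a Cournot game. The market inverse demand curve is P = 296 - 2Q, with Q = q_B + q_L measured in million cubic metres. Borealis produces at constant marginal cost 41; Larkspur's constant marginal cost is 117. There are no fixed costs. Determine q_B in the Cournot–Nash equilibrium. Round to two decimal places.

Borealis's profit: π_B = (296 - 2Q)q_B - (41q_B). Setting ∂π_B/∂q_B = 0: 255 - 4q_B - 2(q_L) = 0.
Larkspur's profit: π_L = (296 - 2Q)q_L - (117q_L). Setting ∂π_L/∂q_L = 0: 179 - 4q_L - 2(q_B) = 0.
Best responses: q_B = (255 - 2q_L)/4, q_L = (179 - 2q_B)/4.
Solving the pair: q_B = 331/6, q_L = 103/6.

55.17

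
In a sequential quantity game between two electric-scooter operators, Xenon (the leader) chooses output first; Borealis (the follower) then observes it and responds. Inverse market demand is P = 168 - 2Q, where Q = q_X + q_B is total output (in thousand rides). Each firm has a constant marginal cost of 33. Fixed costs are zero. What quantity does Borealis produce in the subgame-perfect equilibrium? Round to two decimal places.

16.88

The follower Borealis best-responds to any q_X: π_B = (168 - 2Q)q_B - 33q_B.
∂π_B/∂q_B = 135 - 2q_X - 4q_B = 0 gives the reaction function q_B = (135 - 2q_X)/4.
The leader anticipates this reaction. Substituting into P = 168 - 2Q gives P = 201/2 - q_X, so π_X = (201/2 - q_X)q_X - 33q_X.
Maximising: ∂π_X/∂q_X = 135/2 - 2q_X = 0, giving q_X = 135/4.
Then q_B = (135 - 2·(135/4))/4 = 135/8.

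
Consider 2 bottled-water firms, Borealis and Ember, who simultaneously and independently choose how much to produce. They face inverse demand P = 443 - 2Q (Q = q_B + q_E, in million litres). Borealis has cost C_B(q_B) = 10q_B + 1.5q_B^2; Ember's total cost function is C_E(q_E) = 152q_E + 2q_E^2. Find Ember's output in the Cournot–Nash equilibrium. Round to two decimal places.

Borealis's profit: π_B = (443 - 2Q)q_B - (10q_B + (3/2)q_B²). Setting ∂π_B/∂q_B = 0: 433 - 7q_B - 2(q_E) = 0.
Ember's profit: π_E = (443 - 2Q)q_E - (152q_E + 2q_E²). Setting ∂π_E/∂q_E = 0: 291 - 8q_E - 2(q_B) = 0.
So q_B = (433 - 2q_E)/7 and q_E = (291 - 2q_B)/8.
Substituting one into the other gives q_B = 1441/26 and q_E = 1171/52.

22.52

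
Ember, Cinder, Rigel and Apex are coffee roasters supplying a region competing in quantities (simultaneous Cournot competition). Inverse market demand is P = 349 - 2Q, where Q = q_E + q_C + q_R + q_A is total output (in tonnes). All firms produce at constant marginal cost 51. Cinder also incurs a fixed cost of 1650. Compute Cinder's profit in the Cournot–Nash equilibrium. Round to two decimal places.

A representative firm's profit is π_i = q_i(349 - 2Q) - 51q_i.
Setting ∂π_i/∂q_i = 0 with rivals' quantities fixed: 298 - 4q_i - 2·Σ_{j≠i} q_j = 0.
By symmetry each firm produces the same amount; substituting Σ_{j≠i} q_j = 3q_i yields q_i = 298/10 = 149/5.
Price P = 349 - 2·(596/5) = 553/5.
Cinder's profit: (553/5 - 51)·(149/5) - 1650 = 126.0800.

126.08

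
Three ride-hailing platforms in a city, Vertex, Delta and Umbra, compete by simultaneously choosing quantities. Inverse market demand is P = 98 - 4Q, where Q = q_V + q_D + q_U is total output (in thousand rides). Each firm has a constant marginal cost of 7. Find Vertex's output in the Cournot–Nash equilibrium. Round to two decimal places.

5.69

Each firm earns π_i = (98 - 4Q)q_i - 7q_i.
Setting ∂π_i/∂q_i = 0 with rivals' quantities fixed: 91 - 8q_i - 4·Σ_{j≠i} q_j = 0.
By symmetry each firm produces the same amount; substituting Σ_{j≠i} q_j = 2q_i yields q_i = 91/16.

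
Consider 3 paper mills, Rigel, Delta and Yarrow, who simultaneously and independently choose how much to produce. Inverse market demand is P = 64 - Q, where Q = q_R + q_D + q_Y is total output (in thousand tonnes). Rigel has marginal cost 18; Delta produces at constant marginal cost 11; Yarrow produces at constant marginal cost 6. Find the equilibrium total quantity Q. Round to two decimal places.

39.25

Rigel's profit: π_R = (64 - Q)q_R - (18q_R). Setting ∂π_R/∂q_R = 0: 46 - 2q_R - (q_D + q_Y) = 0.
Delta's profit: π_D = (64 - Q)q_D - (11q_D). Setting ∂π_D/∂q_D = 0: 53 - 2q_D - (q_R + q_Y) = 0.
Yarrow's profit: π_Y = (64 - Q)q_Y - (6q_Y). Setting ∂π_Y/∂q_Y = 0: 58 - 2q_Y - (q_R + q_D) = 0.
Adding the 3 first-order conditions: 157 − 4Q = 0, so Q = 157/4.
Back-substituting: q_R = (46 − 157/4) = 27/4, q_D = (53 − 157/4) = 55/4, q_Y = (58 − 157/4) = 75/4.
Total output Q = 27/4 + 55/4 + 75/4 = 157/4.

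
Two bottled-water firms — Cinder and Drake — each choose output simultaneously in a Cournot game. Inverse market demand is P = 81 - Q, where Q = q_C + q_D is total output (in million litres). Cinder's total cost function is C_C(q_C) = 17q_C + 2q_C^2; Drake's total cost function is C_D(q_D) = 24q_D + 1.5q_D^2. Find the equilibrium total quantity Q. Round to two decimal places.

Cinder's profit: π_C = (81 - Q)q_C - (17q_C + 2q_C²). Setting ∂π_C/∂q_C = 0: 64 - 6q_C - (q_D) = 0.
Drake's profit: π_D = (81 - Q)q_D - (24q_D + (3/2)q_D²). Setting ∂π_D/∂q_D = 0: 57 - 5q_D - (q_C) = 0.
So q_C = (64 - q_D)/6 and q_D = (57 - q_C)/5.
Substituting one into the other gives q_C = 263/29 and q_D = 278/29.
Total output Q = 263/29 + 278/29 = 541/29.

18.66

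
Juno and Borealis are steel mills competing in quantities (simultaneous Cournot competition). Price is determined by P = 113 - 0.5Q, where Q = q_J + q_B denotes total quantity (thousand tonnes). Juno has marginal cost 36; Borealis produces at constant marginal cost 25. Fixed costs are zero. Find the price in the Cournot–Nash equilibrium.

Juno's profit: π_J = (113 - 0.5Q)q_J - (36q_J). Setting ∂π_J/∂q_J = 0: 77 - q_J - (1/2)(q_B) = 0.
Borealis's profit: π_B = (113 - 0.5Q)q_B - (25q_B). Setting ∂π_B/∂q_B = 0: 88 - q_B - (1/2)(q_J) = 0.
So q_J = (77 - (1/2)q_B) and q_B = (88 - (1/2)q_J).
Substituting one into the other gives q_J = 44 and q_B = 66.
Total output Q = 110, so price P = 113 - (1/2)·110 = 58.

58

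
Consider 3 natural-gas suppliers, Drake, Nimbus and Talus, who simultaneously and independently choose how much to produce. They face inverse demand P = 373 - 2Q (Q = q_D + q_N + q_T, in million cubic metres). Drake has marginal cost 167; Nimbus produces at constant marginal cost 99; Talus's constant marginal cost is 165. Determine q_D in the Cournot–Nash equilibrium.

Drake's profit: π_D = (373 - 2Q)q_D - (167q_D). Setting ∂π_D/∂q_D = 0: 206 - 4q_D - 2(q_N + q_T) = 0.
Nimbus's first-order condition: 274 - 4q_N - 2(q_D + q_T) = 0.
Talus's first-order condition: 208 - 4q_T - 2(q_D + q_N) = 0.
Adding the 3 first-order conditions: 688 − 8Q = 0, so Q = 86.
Back-substituting: q_D = (206 − 172)/2 = 17, q_N = (274 − 172)/2 = 51, q_T = (208 − 172)/2 = 18.

17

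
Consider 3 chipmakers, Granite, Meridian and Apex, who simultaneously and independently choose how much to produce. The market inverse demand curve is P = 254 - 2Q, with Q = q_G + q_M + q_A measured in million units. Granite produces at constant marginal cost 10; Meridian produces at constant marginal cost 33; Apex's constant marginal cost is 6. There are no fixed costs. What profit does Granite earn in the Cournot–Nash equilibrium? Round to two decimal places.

Granite's profit: π_G = (254 - 2Q)q_G - (10q_G). Setting ∂π_G/∂q_G = 0: 244 - 4q_G - 2(q_M + q_A) = 0.
Meridian's profit: π_M = (254 - 2Q)q_M - (33q_M). Setting ∂π_M/∂q_M = 0: 221 - 4q_M - 2(q_G + q_A) = 0.
Apex's first-order condition: 248 - 4q_A - 2(q_G + q_M) = 0.
Adding the 3 conditions: 713 − 4Q − 4Q = 0, i.e. Q = 713/8.
Back-substituting: q_G = (244 − 713/4)/2 = 263/8, q_M = (221 − 713/4)/2 = 171/8, q_A = (248 − 713/4)/2 = 279/8.
Price P = 254 - 2·(713/8) = 303/4.
Granite's profit: (303/4 - 10)·(263/8) = 2161.5313.

2161.53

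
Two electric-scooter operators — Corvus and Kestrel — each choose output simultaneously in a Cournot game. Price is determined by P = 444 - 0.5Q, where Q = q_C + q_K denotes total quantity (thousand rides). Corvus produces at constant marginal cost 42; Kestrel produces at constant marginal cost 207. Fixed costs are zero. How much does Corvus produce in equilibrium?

378

Corvus's profit: π_C = (444 - 0.5Q)q_C - (42q_C). Setting ∂π_C/∂q_C = 0: 402 - q_C - (1/2)(q_K) = 0.
Kestrel's first-order condition: 237 - q_K - (1/2)(q_C) = 0.
So q_C = (402 - (1/2)q_K) and q_K = (237 - (1/2)q_C).
Solving the pair: q_C = 378, q_K = 48.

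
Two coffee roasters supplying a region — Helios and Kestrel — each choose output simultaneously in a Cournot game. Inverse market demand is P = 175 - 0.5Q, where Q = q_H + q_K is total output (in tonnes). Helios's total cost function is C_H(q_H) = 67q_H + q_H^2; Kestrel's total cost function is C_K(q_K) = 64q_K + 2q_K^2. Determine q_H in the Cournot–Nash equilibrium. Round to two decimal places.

32.85

Helios's profit: π_H = (175 - 0.5Q)q_H - (67q_H + q_H²). Setting ∂π_H/∂q_H = 0: 108 - 3q_H - (1/2)(q_K) = 0.
Kestrel's profit: π_K = (175 - 0.5Q)q_K - (64q_K + 2q_K²). Setting ∂π_K/∂q_K = 0: 111 - 5q_K - (1/2)(q_H) = 0.
Best responses: q_H = (108 - (1/2)q_K)/3, q_K = (111 - (1/2)q_H)/5.
Solving the pair: q_H = 1938/59, q_K = 1116/59.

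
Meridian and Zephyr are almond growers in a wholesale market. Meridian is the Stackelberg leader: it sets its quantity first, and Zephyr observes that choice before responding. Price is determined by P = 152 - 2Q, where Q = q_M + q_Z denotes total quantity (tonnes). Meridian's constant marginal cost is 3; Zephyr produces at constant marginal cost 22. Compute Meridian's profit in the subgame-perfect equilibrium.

Solve by backward induction. Given q_M, the follower Zephyr maximises π_Z = (152 - 2q_M - 2q_Z)q_Z - 22q_Z.
∂π_Z/∂q_Z = 130 - 2q_M - 4q_Z = 0 gives the reaction function q_Z = (130 - 2q_M)/4.
The leader anticipates this reaction. Substituting into P = 152 - 2Q gives P = 87 - q_M, so π_M = (87 - q_M)q_M - 3q_M.
Leader FOC: 84 - 2q_M = 0, so q_M = 42.
Then q_Z = (130 - 2·42)/4 = 23/2.
Price P = 152 - 2·(107/2) = 45.
Meridian's profit: (45 - 3)·42 = 1764.

1764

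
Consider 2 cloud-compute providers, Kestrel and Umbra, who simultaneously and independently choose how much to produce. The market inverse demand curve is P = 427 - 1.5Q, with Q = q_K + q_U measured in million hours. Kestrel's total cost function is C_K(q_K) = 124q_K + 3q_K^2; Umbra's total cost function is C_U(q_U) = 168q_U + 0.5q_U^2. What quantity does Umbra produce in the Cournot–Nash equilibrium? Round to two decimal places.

55.60

Kestrel's profit: π_K = (427 - 1.5Q)q_K - (124q_K + 3q_K²). Setting ∂π_K/∂q_K = 0: 303 - 9q_K - (3/2)(q_U) = 0.
Umbra's first-order condition: 259 - 4q_U - (3/2)(q_K) = 0.
Best responses: q_K = (303 - (3/2)q_U)/9, q_U = (259 - (3/2)q_K)/4.
Substituting one into the other gives q_K = 122/5 and q_U = 278/5.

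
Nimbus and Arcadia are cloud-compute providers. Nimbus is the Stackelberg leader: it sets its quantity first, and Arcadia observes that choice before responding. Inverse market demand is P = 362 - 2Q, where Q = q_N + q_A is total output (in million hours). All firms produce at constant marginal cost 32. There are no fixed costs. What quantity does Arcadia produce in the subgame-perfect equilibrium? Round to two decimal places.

41.25

Solve by backward induction. Given q_N, the follower Arcadia maximises π_A = (362 - 2q_N - 2q_A)q_A - 32q_A.
∂π_A/∂q_A = 330 - 2q_N - 4q_A = 0 gives the reaction function q_A = (330 - 2q_N)/4.
The leader anticipates this reaction. Substituting into P = 362 - 2Q gives P = 197 - q_N, so π_N = (197 - q_N)q_N - 32q_N.
The leader's first-order condition 165 - 2q_N = 0 yields q_N = 165/2.
Then q_A = (330 - 2·(165/2))/4 = 165/4.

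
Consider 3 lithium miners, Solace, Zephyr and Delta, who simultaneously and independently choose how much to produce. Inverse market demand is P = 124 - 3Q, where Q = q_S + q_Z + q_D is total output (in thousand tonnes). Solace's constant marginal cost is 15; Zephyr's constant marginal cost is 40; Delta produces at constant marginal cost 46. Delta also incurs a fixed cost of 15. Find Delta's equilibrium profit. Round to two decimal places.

20.02

Solace's profit: π_S = (124 - 3Q)q_S - (15q_S). Setting ∂π_S/∂q_S = 0: 109 - 6q_S - 3(q_Z + q_D) = 0.
Zephyr's profit: π_Z = (124 - 3Q)q_Z - (40q_Z). Setting ∂π_Z/∂q_Z = 0: 84 - 6q_Z - 3(q_S + q_D) = 0.
Delta's profit: π_D = (124 - 3Q)q_D - (46q_D). Setting ∂π_D/∂q_D = 0: 78 - 6q_D - 3(q_S + q_Z) = 0.
Adding the 3 conditions: 271 − 6Q − 6Q = 0, i.e. Q = 271/12.
Back-substituting: q_S = (109 − 271/4)/3 = 55/4, q_Z = (84 − 271/4)/3 = 65/12, q_D = (78 − 271/4)/3 = 41/12.
Price P = 124 - 3·(271/12) = 225/4.
Delta's profit: (225/4 - 46)·(41/12) - 15 = 961/48.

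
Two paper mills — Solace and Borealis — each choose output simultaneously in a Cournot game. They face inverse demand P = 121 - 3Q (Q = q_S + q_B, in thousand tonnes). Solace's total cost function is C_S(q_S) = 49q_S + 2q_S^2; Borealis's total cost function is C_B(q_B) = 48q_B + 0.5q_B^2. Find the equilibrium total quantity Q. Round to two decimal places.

13.10

Solace's profit: π_S = (121 - 3Q)q_S - (49q_S + 2q_S²). Setting ∂π_S/∂q_S = 0: 72 - 10q_S - 3(q_B) = 0.
Borealis's first-order condition: 73 - 7q_B - 3(q_S) = 0.
So q_S = (72 - 3q_B)/10 and q_B = (73 - 3q_S)/7.
Substituting one into the other gives q_S = 285/61 and q_B = 514/61.
Total output Q = 285/61 + 514/61 = 799/61.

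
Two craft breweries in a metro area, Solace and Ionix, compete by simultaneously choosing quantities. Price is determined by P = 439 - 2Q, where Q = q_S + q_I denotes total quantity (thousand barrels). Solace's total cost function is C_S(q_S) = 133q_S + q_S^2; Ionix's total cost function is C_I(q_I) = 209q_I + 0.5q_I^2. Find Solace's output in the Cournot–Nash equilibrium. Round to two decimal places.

41.15

Solace's profit: π_S = (439 - 2Q)q_S - (133q_S + q_S²). Setting ∂π_S/∂q_S = 0: 306 - 6q_S - 2(q_I) = 0.
Ionix's profit: π_I = (439 - 2Q)q_I - (209q_I + (1/2)q_I²). Setting ∂π_I/∂q_I = 0: 230 - 5q_I - 2(q_S) = 0.
Best responses: q_S = (306 - 2q_I)/6, q_I = (230 - 2q_S)/5.
Substituting one into the other gives q_S = 535/13 and q_I = 384/13.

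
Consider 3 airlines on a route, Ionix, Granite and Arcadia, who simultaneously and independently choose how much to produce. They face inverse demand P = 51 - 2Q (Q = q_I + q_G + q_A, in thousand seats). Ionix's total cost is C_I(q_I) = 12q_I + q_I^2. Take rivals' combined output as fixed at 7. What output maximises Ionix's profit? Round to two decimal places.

With rivals' combined output fixed at 7, Ionix's profit is π_I = (51 - 2·7 - 2q_I)q_I - (12q_I + q_I²) = (37 - 2q_I)q_I - (12q_I + q_I²).
∂π_I/∂q_I = 25 - 6q_I = 0, so q_I = 25/6.

4.17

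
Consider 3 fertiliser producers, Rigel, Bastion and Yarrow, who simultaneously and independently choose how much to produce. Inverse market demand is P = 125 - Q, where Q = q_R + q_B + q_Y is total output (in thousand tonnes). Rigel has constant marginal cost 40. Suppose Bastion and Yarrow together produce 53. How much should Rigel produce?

16

With rivals' combined output fixed at 53, Rigel's profit is π_R = (125 - 53 - q_R)q_R - (40q_R) = (72 - q_R)q_R - (40q_R).
∂π_R/∂q_R = 32 - 2q_R = 0, so q_R = 16.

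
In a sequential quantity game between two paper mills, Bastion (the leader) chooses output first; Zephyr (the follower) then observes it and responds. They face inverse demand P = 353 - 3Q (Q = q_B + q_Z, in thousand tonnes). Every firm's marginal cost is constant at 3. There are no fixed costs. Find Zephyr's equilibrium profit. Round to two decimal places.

The follower Zephyr best-responds to any q_B: π_Z = (353 - 3Q)q_Z - 3q_Z.
Setting the follower's marginal profit to zero, 350 - 3q_B - 6q_Z = 0, i.e. q_Z = (350 - 3q_B)/6.
Bastion substitutes q_Z(q_B) into its own profit: π_B = q_B(353 - 3q_B - (350 - 3q_B)/2) - 3q_B = (178 - (3/2)q_B)q_B - 3q_B.
Leader FOC: 175 - 3q_B = 0, so q_B = 175/3.
Then q_Z = (350 - 3·(175/3))/6 = 175/6.
Price P = 353 - 3·(175/2) = 181/2.
Zephyr's profit: (181/2 - 3)·(175/6) = 2552.0833.

2552.08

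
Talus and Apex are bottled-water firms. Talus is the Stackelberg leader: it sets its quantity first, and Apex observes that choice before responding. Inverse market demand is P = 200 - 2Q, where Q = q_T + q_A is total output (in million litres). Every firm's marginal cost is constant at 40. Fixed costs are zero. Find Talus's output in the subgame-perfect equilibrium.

40

Solve by backward induction. Given q_T, the follower Apex maximises π_A = (200 - 2q_T - 2q_A)q_A - 40q_A.
Setting the follower's marginal profit to zero, 160 - 2q_T - 4q_A = 0, i.e. q_A = (160 - 2q_T)/4.
Talus substitutes q_A(q_T) into its own profit: π_T = q_T(200 - 2q_T - (160 - 2q_T)/2) - 40q_T = (120 - q_T)q_T - 40q_T.
The leader's first-order condition 80 - 2q_T = 0 yields q_T = 40.
Then q_A = (160 - 2·40)/4 = 20.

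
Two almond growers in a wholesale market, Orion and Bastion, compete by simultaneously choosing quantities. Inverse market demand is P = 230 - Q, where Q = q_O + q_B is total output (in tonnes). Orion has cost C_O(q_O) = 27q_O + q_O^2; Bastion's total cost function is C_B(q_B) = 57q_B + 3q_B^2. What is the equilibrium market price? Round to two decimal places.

Orion's profit: π_O = (230 - Q)q_O - (27q_O + q_O²). Setting ∂π_O/∂q_O = 0: 203 - 4q_O - (q_B) = 0.
Bastion's profit: π_B = (230 - Q)q_B - (57q_B + 3q_B²). Setting ∂π_B/∂q_B = 0: 173 - 8q_B - (q_O) = 0.
So q_O = (203 - q_B)/4 and q_B = (173 - q_O)/8.
Substituting one into the other gives q_O = 1451/31 and q_B = 489/31.
Total output Q = 1940/31, so price P = 230 - 1940/31 = 167.4194.

167.42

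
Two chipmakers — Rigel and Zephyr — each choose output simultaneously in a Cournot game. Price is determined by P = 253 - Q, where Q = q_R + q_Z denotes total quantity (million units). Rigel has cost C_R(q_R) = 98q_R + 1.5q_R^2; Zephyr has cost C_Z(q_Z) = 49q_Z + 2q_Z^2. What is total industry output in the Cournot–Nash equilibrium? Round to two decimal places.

54.86

Rigel's profit: π_R = (253 - Q)q_R - (98q_R + (3/2)q_R²). Setting ∂π_R/∂q_R = 0: 155 - 5q_R - (q_Z) = 0.
Zephyr's first-order condition: 204 - 6q_Z - (q_R) = 0.
So q_R = (155 - q_Z)/5 and q_Z = (204 - q_R)/6.
Solving the pair: q_R = 726/29, q_Z = 865/29.
Total output Q = 726/29 + 865/29 = 1591/29.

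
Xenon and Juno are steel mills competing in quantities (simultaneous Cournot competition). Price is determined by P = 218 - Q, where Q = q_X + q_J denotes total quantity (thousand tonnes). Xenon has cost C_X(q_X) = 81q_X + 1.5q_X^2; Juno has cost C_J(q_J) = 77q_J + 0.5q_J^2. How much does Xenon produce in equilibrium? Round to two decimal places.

Xenon's profit: π_X = (218 - Q)q_X - (81q_X + (3/2)q_X²). Setting ∂π_X/∂q_X = 0: 137 - 5q_X - (q_J) = 0.
Juno's profit: π_J = (218 - Q)q_J - (77q_J + (1/2)q_J²). Setting ∂π_J/∂q_J = 0: 141 - 3q_J - (q_X) = 0.
Rearranging gives the reaction functions q_X = (137 - q_J)/5 and q_J = (141 - q_X)/3.
Solving the pair: q_X = 135/7, q_J = 284/7.

19.29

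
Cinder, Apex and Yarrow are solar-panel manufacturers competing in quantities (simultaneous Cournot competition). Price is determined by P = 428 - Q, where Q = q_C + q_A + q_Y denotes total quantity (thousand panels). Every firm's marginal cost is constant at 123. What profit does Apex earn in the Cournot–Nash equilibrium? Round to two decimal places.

5814.06

A representative firm's profit is π_i = q_i(428 - Q) - 123q_i.
Setting ∂π_i/∂q_i = 0 with rivals' quantities fixed: 305 - 2q_i - Σ_{j≠i} q_j = 0.
With identical firms every q_j equals q_i, so Σ_{j≠i} q_j = 2q_i and 305 = 4q_i, giving q_i = 305/4.
Price P = 428 - 915/4 = 797/4.
Apex's profit: (797/4 - 123)·(305/4) = 5814.0625.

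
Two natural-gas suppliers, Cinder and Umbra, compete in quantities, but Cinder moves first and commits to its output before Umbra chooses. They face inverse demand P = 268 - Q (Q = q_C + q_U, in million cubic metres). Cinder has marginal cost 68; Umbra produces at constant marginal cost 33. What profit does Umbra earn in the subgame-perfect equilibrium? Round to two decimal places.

Solve by backward induction. Given q_C, the follower Umbra maximises π_U = (268 - q_C - q_U)q_U - 33q_U.
∂π_U/∂q_U = 235 - q_C - 2q_U = 0 gives the reaction function q_U = (235 - q_C)/2.
The leader anticipates this reaction. Substituting into P = 268 - Q gives P = 301/2 - (1/2)q_C, so π_C = (301/2 - (1/2)q_C)q_C - 68q_C.
The leader's first-order condition 165/2 - q_C = 0 yields q_C = 165/2.
Then q_U = (235 - 165/2)/2 = 305/4.
Price P = 268 - 635/4 = 437/4.
Umbra's profit: (437/4 - 33)·(305/4) = 5814.0625.

5814.06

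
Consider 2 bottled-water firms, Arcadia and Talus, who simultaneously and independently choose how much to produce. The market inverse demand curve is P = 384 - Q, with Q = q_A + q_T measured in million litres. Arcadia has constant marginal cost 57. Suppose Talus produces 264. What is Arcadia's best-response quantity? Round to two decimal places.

With the rival's output fixed at 264, Arcadia's profit is π_A = (384 - 264 - q_A)q_A - (57q_A) = (120 - q_A)q_A - (57q_A).
∂π_A/∂q_A = 63 - 2q_A = 0, so q_A = 63/2.

31.50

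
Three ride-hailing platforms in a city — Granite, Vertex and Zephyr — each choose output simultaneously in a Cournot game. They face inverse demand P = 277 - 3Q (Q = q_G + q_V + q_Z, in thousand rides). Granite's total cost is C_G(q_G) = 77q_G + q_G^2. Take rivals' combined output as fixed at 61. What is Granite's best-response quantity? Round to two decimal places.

2.13

With rivals' combined output fixed at 61, Granite's profit is π_G = (277 - 3·61 - 3q_G)q_G - (77q_G + q_G²) = (94 - 3q_G)q_G - (77q_G + q_G²).
∂π_G/∂q_G = 17 - 8q_G = 0, so q_G = 17/8.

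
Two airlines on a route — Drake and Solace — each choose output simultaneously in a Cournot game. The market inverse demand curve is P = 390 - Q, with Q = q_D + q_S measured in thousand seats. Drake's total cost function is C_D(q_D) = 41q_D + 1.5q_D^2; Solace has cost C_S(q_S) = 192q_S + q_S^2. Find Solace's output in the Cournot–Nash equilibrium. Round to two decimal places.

Drake's profit: π_D = (390 - Q)q_D - (41q_D + (3/2)q_D²). Setting ∂π_D/∂q_D = 0: 349 - 5q_D - (q_S) = 0.
Solace's first-order condition: 198 - 4q_S - (q_D) = 0.
Rearranging gives the reaction functions q_D = (349 - q_S)/5 and q_S = (198 - q_D)/4.
Solving the pair: q_D = 1198/19, q_S = 641/19.

33.74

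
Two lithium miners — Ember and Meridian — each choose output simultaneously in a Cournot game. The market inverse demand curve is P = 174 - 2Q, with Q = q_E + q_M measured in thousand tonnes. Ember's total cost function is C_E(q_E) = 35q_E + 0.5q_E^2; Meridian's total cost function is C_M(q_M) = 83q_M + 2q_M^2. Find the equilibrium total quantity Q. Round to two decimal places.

30.75

Ember's profit: π_E = (174 - 2Q)q_E - (35q_E + (1/2)q_E²). Setting ∂π_E/∂q_E = 0: 139 - 5q_E - 2(q_M) = 0.
Meridian's first-order condition: 91 - 8q_M - 2(q_E) = 0.
So q_E = (139 - 2q_M)/5 and q_M = (91 - 2q_E)/8.
Solving the pair: q_E = 155/6, q_M = 59/12.
Total output Q = 155/6 + 59/12 = 123/4.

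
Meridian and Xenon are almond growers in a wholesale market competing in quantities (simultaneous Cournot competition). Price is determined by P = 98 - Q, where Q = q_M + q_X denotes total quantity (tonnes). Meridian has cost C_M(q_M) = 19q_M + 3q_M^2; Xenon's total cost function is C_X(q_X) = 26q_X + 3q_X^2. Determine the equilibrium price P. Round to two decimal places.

Meridian's profit: π_M = (98 - Q)q_M - (19q_M + 3q_M²). Setting ∂π_M/∂q_M = 0: 79 - 8q_M - (q_X) = 0.
Xenon's first-order condition: 72 - 8q_X - (q_M) = 0.
Best responses: q_M = (79 - q_X)/8, q_X = (72 - q_M)/8.
Substituting one into the other gives q_M = 80/9 and q_X = 71/9.
Total output Q = 151/9, so price P = 98 - 151/9 = 731/9.

81.22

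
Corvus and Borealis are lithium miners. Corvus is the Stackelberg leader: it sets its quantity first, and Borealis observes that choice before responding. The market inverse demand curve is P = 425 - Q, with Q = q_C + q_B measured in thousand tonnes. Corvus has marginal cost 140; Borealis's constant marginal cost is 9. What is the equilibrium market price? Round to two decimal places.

Solve by backward induction. Given q_C, the follower Borealis maximises π_B = (425 - q_C - q_B)q_B - 9q_B.
Setting the follower's marginal profit to zero, 416 - q_C - 2q_B = 0, i.e. q_B = (416 - q_C)/2.
Corvus substitutes q_B(q_C) into its own profit: π_C = q_C(425 - q_C - (416 - q_C)/2) - 140q_C = (217 - (1/2)q_C)q_C - 140q_C.
The leader's first-order condition 77 - q_C = 0 yields q_C = 77.
Then q_B = (416 - 77)/2 = 339/2.
Total output Q = 493/2, so price P = 425 - 493/2 = 357/2.

178.50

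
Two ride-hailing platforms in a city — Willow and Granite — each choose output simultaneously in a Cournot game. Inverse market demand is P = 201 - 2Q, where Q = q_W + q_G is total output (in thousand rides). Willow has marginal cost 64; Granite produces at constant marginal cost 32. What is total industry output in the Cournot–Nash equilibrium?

Willow's profit: π_W = (201 - 2Q)q_W - (64q_W). Setting ∂π_W/∂q_W = 0: 137 - 4q_W - 2(q_G) = 0.
Granite's first-order condition: 169 - 4q_G - 2(q_W) = 0.
Rearranging gives the reaction functions q_W = (137 - 2q_G)/4 and q_G = (169 - 2q_W)/4.
Solving the pair: q_W = 35/2, q_G = 67/2.
Total output Q = 35/2 + 67/2 = 51.

51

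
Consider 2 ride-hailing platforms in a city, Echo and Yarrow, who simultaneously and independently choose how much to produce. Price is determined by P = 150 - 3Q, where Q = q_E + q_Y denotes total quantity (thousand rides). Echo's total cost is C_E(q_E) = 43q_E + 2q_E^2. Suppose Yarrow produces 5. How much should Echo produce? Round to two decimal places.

With the rival's output fixed at 5, Echo's profit is π_E = (150 - 3·5 - 3q_E)q_E - (43q_E + 2q_E²) = (135 - 3q_E)q_E - (43q_E + 2q_E²).
∂π_E/∂q_E = 92 - 10q_E = 0, so q_E = 46/5.

9.20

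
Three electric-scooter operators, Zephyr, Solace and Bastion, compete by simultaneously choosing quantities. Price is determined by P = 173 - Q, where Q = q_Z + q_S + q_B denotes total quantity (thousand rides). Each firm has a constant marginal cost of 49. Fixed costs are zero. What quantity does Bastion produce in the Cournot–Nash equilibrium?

A representative firm's profit is π_i = q_i(173 - Q) - 49q_i.
First-order condition (treating rivals' output as given): 124 - 2q_i - Σ_{j≠i} q_j = 0.
With identical firms every q_j equals q_i, so Σ_{j≠i} q_j = 2q_i and 124 = 4q_i, giving q_i = 31.

31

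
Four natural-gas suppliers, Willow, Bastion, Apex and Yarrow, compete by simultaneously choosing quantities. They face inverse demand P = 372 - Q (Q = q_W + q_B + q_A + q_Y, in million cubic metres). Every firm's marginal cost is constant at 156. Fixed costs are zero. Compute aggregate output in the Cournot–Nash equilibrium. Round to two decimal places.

Each firm earns π_i = (372 - Q)q_i - 156q_i.
Setting ∂π_i/∂q_i = 0 with rivals' quantities fixed: 216 - 2q_i - Σ_{j≠i} q_j = 0.
With identical firms every q_j equals q_i, so Σ_{j≠i} q_j = 3q_i and 216 = 5q_i, giving q_i = 216/5.
Total output Q = 216/5 + 216/5 + 216/5 + 216/5 = 864/5.

172.80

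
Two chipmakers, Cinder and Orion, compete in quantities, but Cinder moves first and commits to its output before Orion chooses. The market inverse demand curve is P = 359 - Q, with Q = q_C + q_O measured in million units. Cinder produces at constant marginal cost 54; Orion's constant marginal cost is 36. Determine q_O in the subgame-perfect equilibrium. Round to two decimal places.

Solve by backward induction. Given q_C, the follower Orion maximises π_O = (359 - q_C - q_O)q_O - 36q_O.
∂π_O/∂q_O = 323 - q_C - 2q_O = 0 gives the reaction function q_O = (323 - q_C)/2.
The leader anticipates this reaction. Substituting into P = 359 - Q gives P = 395/2 - (1/2)q_C, so π_C = (395/2 - (1/2)q_C)q_C - 54q_C.
The leader's first-order condition 287/2 - q_C = 0 yields q_C = 287/2.
Then q_O = (323 - 287/2)/2 = 359/4.

89.75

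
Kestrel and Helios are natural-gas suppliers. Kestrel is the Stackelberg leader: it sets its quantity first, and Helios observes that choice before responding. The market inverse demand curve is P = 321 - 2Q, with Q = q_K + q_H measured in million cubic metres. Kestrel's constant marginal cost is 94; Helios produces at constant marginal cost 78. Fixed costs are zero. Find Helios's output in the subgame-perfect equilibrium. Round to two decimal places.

34.38

Solve by backward induction. Given q_K, the follower Helios maximises π_H = (321 - 2q_K - 2q_H)q_H - 78q_H.
∂π_H/∂q_H = 243 - 2q_K - 4q_H = 0 gives the reaction function q_H = (243 - 2q_K)/4.
The leader anticipates this reaction. Substituting into P = 321 - 2Q gives P = 399/2 - q_K, so π_K = (399/2 - q_K)q_K - 94q_K.
The leader's first-order condition 211/2 - 2q_K = 0 yields q_K = 211/4.
Then q_H = (243 - 2·(211/4))/4 = 275/8.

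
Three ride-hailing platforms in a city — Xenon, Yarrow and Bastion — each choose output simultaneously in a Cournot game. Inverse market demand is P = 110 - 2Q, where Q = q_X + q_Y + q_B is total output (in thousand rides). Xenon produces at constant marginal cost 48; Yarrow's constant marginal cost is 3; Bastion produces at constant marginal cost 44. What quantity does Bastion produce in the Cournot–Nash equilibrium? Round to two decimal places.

3.63

Xenon's profit: π_X = (110 - 2Q)q_X - (48q_X). Setting ∂π_X/∂q_X = 0: 62 - 4q_X - 2(q_Y + q_B) = 0.
Yarrow's profit: π_Y = (110 - 2Q)q_Y - (3q_Y). Setting ∂π_Y/∂q_Y = 0: 107 - 4q_Y - 2(q_X + q_B) = 0.
Bastion's first-order condition: 66 - 4q_B - 2(q_X + q_Y) = 0.
Summing all 3 equations gives 235 − 8Q = 0, hence Q = 235/8.
Back-substituting: q_X = (62 − 235/4)/2 = 13/8, q_Y = (107 − 235/4)/2 = 193/8, q_B = (66 − 235/4)/2 = 29/8.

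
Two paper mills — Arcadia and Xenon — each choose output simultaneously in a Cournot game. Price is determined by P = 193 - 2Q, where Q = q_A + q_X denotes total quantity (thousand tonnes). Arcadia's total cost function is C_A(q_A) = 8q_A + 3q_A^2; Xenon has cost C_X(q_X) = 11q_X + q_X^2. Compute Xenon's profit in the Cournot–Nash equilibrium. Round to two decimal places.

Arcadia's profit: π_A = (193 - 2Q)q_A - (8q_A + 3q_A²). Setting ∂π_A/∂q_A = 0: 185 - 10q_A - 2(q_X) = 0.
Xenon's profit: π_X = (193 - 2Q)q_X - (11q_X + q_X²). Setting ∂π_X/∂q_X = 0: 182 - 6q_X - 2(q_A) = 0.
So q_A = (185 - 2q_X)/10 and q_X = (182 - 2q_A)/6.
Solving the pair: q_A = 373/28, q_X = 725/28.
Price P = 193 - 2·(549/14) = 802/7.
Xenon's profit: (802/7)·(725/28) - 11·(725/28) - (725/28)² = 2011.3202.

2011.32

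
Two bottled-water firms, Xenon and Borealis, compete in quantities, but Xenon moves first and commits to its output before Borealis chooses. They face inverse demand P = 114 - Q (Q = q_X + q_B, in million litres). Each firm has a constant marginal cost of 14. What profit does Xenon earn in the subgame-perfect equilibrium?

The follower Borealis best-responds to any q_X: π_B = (114 - Q)q_B - 14q_B.
Setting the follower's marginal profit to zero, 100 - q_X - 2q_B = 0, i.e. q_B = (100 - q_X)/2.
The leader anticipates this reaction. Substituting into P = 114 - Q gives P = 64 - (1/2)q_X, so π_X = (64 - (1/2)q_X)q_X - 14q_X.
The leader's first-order condition 50 - q_X = 0 yields q_X = 50.
Then q_B = (100 - 50)/2 = 25.
Price P = 114 - 75 = 39.
Xenon's profit: (39 - 14)·50 = 1250.

1250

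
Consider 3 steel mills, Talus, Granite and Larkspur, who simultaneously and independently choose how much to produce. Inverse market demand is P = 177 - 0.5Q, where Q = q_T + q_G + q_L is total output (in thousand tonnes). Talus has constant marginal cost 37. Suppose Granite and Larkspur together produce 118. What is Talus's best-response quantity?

81

With rivals' combined output fixed at 118, Talus's profit is π_T = (177 - (1/2)·118 - (1/2)q_T)q_T - (37q_T) = (118 - (1/2)q_T)q_T - (37q_T).
∂π_T/∂q_T = 81 - q_T = 0, so q_T = 81.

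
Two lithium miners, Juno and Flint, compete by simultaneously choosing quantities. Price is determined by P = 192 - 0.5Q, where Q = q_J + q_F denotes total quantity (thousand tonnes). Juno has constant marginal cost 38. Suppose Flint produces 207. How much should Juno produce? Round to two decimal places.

50.50

With the rival's output fixed at 207, Juno's profit is π_J = (192 - (1/2)·207 - (1/2)q_J)q_J - (38q_J) = (177/2 - (1/2)q_J)q_J - (38q_J).
∂π_J/∂q_J = 101/2 - q_J = 0, so q_J = 101/2.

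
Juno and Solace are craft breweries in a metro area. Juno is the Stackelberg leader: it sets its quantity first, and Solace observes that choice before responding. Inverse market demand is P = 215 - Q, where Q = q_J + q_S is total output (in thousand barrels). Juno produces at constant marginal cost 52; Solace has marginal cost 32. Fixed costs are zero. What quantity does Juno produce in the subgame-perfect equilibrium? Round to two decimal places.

The follower Solace best-responds to any q_J: π_S = (215 - Q)q_S - 32q_S.
Follower FOC: 183 - q_J - 2q_S = 0, so q_S(q_J) = (183 - q_J)/2.
Juno substitutes q_S(q_J) into its own profit: π_J = q_J(215 - q_J - (183 - q_J)/2) - 52q_J = (247/2 - (1/2)q_J)q_J - 52q_J.
The leader's first-order condition 143/2 - q_J = 0 yields q_J = 143/2.
Then q_S = (183 - 143/2)/2 = 223/4.

71.50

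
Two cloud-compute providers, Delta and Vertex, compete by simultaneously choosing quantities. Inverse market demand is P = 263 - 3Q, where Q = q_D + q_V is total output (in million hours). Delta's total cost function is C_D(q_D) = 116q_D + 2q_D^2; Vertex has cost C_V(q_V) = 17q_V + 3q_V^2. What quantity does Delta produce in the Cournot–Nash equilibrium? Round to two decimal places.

9.24

Delta's profit: π_D = (263 - 3Q)q_D - (116q_D + 2q_D²). Setting ∂π_D/∂q_D = 0: 147 - 10q_D - 3(q_V) = 0.
Vertex's first-order condition: 246 - 12q_V - 3(q_D) = 0.
Rearranging gives the reaction functions q_D = (147 - 3q_V)/10 and q_V = (246 - 3q_D)/12.
Substituting one into the other gives q_D = 342/37 and q_V = 673/37.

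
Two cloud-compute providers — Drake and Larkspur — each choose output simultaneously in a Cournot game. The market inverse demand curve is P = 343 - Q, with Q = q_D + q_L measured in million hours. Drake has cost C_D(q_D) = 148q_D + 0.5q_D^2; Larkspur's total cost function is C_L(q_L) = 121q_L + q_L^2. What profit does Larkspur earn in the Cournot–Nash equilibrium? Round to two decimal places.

3666.79

Drake's profit: π_D = (343 - Q)q_D - (148q_D + (1/2)q_D²). Setting ∂π_D/∂q_D = 0: 195 - 3q_D - (q_L) = 0.
Larkspur's first-order condition: 222 - 4q_L - (q_D) = 0.
Best responses: q_D = (195 - q_L)/3, q_L = (222 - q_D)/4.
Solving the pair: q_D = 558/11, q_L = 471/11.
Price P = 343 - 1029/11 = 249.4545.
Larkspur's profit: 249.4545·(471/11) - 121·(471/11) - (471/11)² = 3666.7934.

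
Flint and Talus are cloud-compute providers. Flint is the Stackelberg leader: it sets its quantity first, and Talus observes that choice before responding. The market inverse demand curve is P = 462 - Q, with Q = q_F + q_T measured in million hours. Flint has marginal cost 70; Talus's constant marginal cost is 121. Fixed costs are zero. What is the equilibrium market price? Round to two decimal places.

180.75

Solve by backward induction. Given q_F, the follower Talus maximises π_T = (462 - q_F - q_T)q_T - 121q_T.
Setting the follower's marginal profit to zero, 341 - q_F - 2q_T = 0, i.e. q_T = (341 - q_F)/2.
The leader anticipates this reaction. Substituting into P = 462 - Q gives P = 583/2 - (1/2)q_F, so π_F = (583/2 - (1/2)q_F)q_F - 70q_F.
Leader FOC: 443/2 - q_F = 0, so q_F = 443/2.
Then q_T = (341 - 443/2)/2 = 239/4.
Total output Q = 1125/4, so price P = 462 - 1125/4 = 723/4.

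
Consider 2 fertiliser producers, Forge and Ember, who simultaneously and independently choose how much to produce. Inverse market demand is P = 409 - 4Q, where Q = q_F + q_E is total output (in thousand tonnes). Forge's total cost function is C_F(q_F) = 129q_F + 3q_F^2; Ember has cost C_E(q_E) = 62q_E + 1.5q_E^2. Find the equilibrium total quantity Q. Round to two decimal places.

Forge's profit: π_F = (409 - 4Q)q_F - (129q_F + 3q_F²). Setting ∂π_F/∂q_F = 0: 280 - 14q_F - 4(q_E) = 0.
Ember's first-order condition: 347 - 11q_E - 4(q_F) = 0.
Rearranging gives the reaction functions q_F = (280 - 4q_E)/14 and q_E = (347 - 4q_F)/11.
Solving the pair: q_F = 282/23, q_E = 623/23.
Total output Q = 282/23 + 623/23 = 905/23.

39.35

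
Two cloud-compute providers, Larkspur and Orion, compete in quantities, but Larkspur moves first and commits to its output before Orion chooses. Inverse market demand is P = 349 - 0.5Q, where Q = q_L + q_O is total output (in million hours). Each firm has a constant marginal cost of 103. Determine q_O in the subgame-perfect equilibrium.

Solve by backward induction. Given q_L, the follower Orion maximises π_O = (349 - (1/2)q_L - (1/2)q_O)q_O - 103q_O.
Setting the follower's marginal profit to zero, 246 - (1/2)q_L - q_O = 0, i.e. q_O = (246 - (1/2)q_L).
Larkspur substitutes q_O(q_L) into its own profit: π_L = q_L(349 - (1/2)q_L - (246 - (1/2)q_L)/2) - 103q_L = (226 - (1/4)q_L)q_L - 103q_L.
Leader FOC: 123 - (1/2)q_L = 0, so q_L = 246.
Then q_O = (246 - (1/2)·246) = 123.

123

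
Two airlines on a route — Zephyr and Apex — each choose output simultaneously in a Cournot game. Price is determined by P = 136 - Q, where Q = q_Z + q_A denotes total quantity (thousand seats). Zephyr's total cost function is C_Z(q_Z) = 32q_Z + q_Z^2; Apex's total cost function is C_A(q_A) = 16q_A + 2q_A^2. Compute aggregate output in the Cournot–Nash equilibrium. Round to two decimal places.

38.26

Zephyr's profit: π_Z = (136 - Q)q_Z - (32q_Z + q_Z²). Setting ∂π_Z/∂q_Z = 0: 104 - 4q_Z - (q_A) = 0.
Apex's profit: π_A = (136 - Q)q_A - (16q_A + 2q_A²). Setting ∂π_A/∂q_A = 0: 120 - 6q_A - (q_Z) = 0.
Rearranging gives the reaction functions q_Z = (104 - q_A)/4 and q_A = (120 - q_Z)/6.
Substituting one into the other gives q_Z = 504/23 and q_A = 376/23.
Total output Q = 504/23 + 376/23 = 880/23.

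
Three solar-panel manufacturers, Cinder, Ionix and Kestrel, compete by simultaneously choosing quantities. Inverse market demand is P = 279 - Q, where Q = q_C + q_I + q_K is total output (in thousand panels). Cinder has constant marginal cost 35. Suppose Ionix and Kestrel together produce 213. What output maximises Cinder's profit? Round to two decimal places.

With rivals' combined output fixed at 213, Cinder's profit is π_C = (279 - 213 - q_C)q_C - (35q_C) = (66 - q_C)q_C - (35q_C).
∂π_C/∂q_C = 31 - 2q_C = 0, so q_C = 31/2.

15.50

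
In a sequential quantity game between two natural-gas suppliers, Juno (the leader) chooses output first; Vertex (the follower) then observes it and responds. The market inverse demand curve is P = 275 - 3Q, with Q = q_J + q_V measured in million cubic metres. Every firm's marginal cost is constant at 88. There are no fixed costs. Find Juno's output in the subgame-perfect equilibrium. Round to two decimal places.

31.17

Solve by backward induction. Given q_J, the follower Vertex maximises π_V = (275 - 3q_J - 3q_V)q_V - 88q_V.
Follower FOC: 187 - 3q_J - 6q_V = 0, so q_V(q_J) = (187 - 3q_J)/6.
Juno substitutes q_V(q_J) into its own profit: π_J = q_J(275 - 3q_J - (187 - 3q_J)/2) - 88q_J = (363/2 - (3/2)q_J)q_J - 88q_J.
The leader's first-order condition 187/2 - 3q_J = 0 yields q_J = 187/6.
Then q_V = (187 - 3·(187/6))/6 = 187/12.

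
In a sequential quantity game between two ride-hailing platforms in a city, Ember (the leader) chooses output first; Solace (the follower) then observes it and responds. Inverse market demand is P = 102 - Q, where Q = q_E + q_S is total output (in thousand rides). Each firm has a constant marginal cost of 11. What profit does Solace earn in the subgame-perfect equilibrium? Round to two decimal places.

517.56

The follower Solace best-responds to any q_E: π_S = (102 - Q)q_S - 11q_S.
∂π_S/∂q_S = 91 - q_E - 2q_S = 0 gives the reaction function q_S = (91 - q_E)/2.
Ember substitutes q_S(q_E) into its own profit: π_E = q_E(102 - q_E - (91 - q_E)/2) - 11q_E = (113/2 - (1/2)q_E)q_E - 11q_E.
The leader's first-order condition 91/2 - q_E = 0 yields q_E = 91/2.
Then q_S = (91 - 91/2)/2 = 91/4.
Price P = 102 - 273/4 = 135/4.
Solace's profit: (135/4 - 11)·(91/4) = 517.5625.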